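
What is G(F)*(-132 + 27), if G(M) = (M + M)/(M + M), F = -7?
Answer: -105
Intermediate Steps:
G(M) = 1 (G(M) = (2*M)/((2*M)) = (2*M)*(1/(2*M)) = 1)
G(F)*(-132 + 27) = 1*(-132 + 27) = 1*(-105) = -105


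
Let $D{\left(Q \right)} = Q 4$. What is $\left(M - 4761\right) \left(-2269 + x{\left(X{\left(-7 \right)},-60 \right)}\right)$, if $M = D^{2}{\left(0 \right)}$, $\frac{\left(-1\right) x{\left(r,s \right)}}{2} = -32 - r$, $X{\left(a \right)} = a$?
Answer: $10564659$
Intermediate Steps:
$x{\left(r,s \right)} = 64 + 2 r$ ($x{\left(r,s \right)} = - 2 \left(-32 - r\right) = 64 + 2 r$)
$D{\left(Q \right)} = 4 Q$
$M = 0$ ($M = \left(4 \cdot 0\right)^{2} = 0^{2} = 0$)
$\left(M - 4761\right) \left(-2269 + x{\left(X{\left(-7 \right)},-60 \right)}\right) = \left(0 - 4761\right) \left(-2269 + \left(64 + 2 \left(-7\right)\right)\right) = - 4761 \left(-2269 + \left(64 - 14\right)\right) = - 4761 \left(-2269 + 50\right) = \left(-4761\right) \left(-2219\right) = 10564659$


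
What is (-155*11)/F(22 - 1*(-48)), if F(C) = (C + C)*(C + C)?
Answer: -341/3920 ≈ -0.086990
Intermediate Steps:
F(C) = 4*C**2 (F(C) = (2*C)*(2*C) = 4*C**2)
(-155*11)/F(22 - 1*(-48)) = (-155*11)/((4*(22 - 1*(-48))**2)) = -1705*1/(4*(22 + 48)**2) = -1705/(4*70**2) = -1705/(4*4900) = -1705/19600 = -1705*1/19600 = -341/3920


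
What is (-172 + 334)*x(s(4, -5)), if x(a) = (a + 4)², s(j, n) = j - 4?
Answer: 2592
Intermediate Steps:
s(j, n) = -4 + j
x(a) = (4 + a)²
(-172 + 334)*x(s(4, -5)) = (-172 + 334)*(4 + (-4 + 4))² = 162*(4 + 0)² = 162*4² = 162*16 = 2592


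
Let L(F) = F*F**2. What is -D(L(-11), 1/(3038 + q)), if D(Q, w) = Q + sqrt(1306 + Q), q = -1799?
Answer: 1331 - 5*I ≈ 1331.0 - 5.0*I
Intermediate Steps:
L(F) = F**3
-D(L(-11), 1/(3038 + q)) = -((-11)**3 + sqrt(1306 + (-11)**3)) = -(-1331 + sqrt(1306 - 1331)) = -(-1331 + sqrt(-25)) = -(-1331 + 5*I) = 1331 - 5*I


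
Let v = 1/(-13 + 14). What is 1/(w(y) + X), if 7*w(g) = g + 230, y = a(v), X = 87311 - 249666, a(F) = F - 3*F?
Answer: -7/1136257 ≈ -6.1606e-6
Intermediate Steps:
v = 1 (v = 1/1 = 1)
a(F) = -2*F
X = -162355
y = -2 (y = -2*1 = -2)
w(g) = 230/7 + g/7 (w(g) = (g + 230)/7 = (230 + g)/7 = 230/7 + g/7)
1/(w(y) + X) = 1/((230/7 + (⅐)*(-2)) - 162355) = 1/((230/7 - 2/7) - 162355) = 1/(228/7 - 162355) = 1/(-1136257/7) = -7/1136257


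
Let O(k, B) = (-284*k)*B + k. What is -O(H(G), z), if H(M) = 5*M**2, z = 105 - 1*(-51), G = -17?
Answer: 64017835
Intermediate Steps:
z = 156 (z = 105 + 51 = 156)
O(k, B) = k - 284*B*k (O(k, B) = -284*B*k + k = k - 284*B*k)
-O(H(G), z) = -5*(-17)**2*(1 - 284*156) = -5*289*(1 - 44304) = -1445*(-44303) = -1*(-64017835) = 64017835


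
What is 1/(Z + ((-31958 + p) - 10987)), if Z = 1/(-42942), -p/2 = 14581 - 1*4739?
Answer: -42942/2689414519 ≈ -1.5967e-5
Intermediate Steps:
p = -19684 (p = -2*(14581 - 1*4739) = -2*(14581 - 4739) = -2*9842 = -19684)
Z = -1/42942 ≈ -2.3287e-5
1/(Z + ((-31958 + p) - 10987)) = 1/(-1/42942 + ((-31958 - 19684) - 10987)) = 1/(-1/42942 + (-51642 - 10987)) = 1/(-1/42942 - 62629) = 1/(-2689414519/42942) = -42942/2689414519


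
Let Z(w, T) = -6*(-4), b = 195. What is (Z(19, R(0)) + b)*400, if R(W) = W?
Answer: 87600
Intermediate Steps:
Z(w, T) = 24
(Z(19, R(0)) + b)*400 = (24 + 195)*400 = 219*400 = 87600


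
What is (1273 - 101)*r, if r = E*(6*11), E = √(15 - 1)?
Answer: 77352*√14 ≈ 2.8942e+5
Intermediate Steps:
E = √14 ≈ 3.7417
r = 66*√14 (r = √14*(6*11) = √14*66 = 66*√14 ≈ 246.95)
(1273 - 101)*r = (1273 - 101)*(66*√14) = 1172*(66*√14) = 77352*√14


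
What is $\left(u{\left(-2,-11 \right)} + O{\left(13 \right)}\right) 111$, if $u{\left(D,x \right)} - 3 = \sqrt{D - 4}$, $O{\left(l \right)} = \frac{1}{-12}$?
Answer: $\frac{1295}{4} + 111 i \sqrt{6} \approx 323.75 + 271.89 i$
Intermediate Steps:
$O{\left(l \right)} = - \frac{1}{12}$
$u{\left(D,x \right)} = 3 + \sqrt{-4 + D}$ ($u{\left(D,x \right)} = 3 + \sqrt{D - 4} = 3 + \sqrt{-4 + D}$)
$\left(u{\left(-2,-11 \right)} + O{\left(13 \right)}\right) 111 = \left(\left(3 + \sqrt{-4 - 2}\right) - \frac{1}{12}\right) 111 = \left(\left(3 + \sqrt{-6}\right) - \frac{1}{12}\right) 111 = \left(\left(3 + i \sqrt{6}\right) - \frac{1}{12}\right) 111 = \left(\frac{35}{12} + i \sqrt{6}\right) 111 = \frac{1295}{4} + 111 i \sqrt{6}$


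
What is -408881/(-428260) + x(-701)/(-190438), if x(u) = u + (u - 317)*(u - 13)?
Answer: -116557473691/40778488940 ≈ -2.8583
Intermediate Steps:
x(u) = u + (-317 + u)*(-13 + u)
-408881/(-428260) + x(-701)/(-190438) = -408881/(-428260) + (4121 + (-701)**2 - 329*(-701))/(-190438) = -408881*(-1/428260) + (4121 + 491401 + 230629)*(-1/190438) = 408881/428260 + 726151*(-1/190438) = 408881/428260 - 726151/190438 = -116557473691/40778488940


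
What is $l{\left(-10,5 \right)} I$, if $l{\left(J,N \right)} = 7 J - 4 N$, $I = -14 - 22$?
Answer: $3240$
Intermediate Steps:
$I = -36$
$l{\left(J,N \right)} = - 4 N + 7 J$
$l{\left(-10,5 \right)} I = \left(\left(-4\right) 5 + 7 \left(-10\right)\right) \left(-36\right) = \left(-20 - 70\right) \left(-36\right) = \left(-90\right) \left(-36\right) = 3240$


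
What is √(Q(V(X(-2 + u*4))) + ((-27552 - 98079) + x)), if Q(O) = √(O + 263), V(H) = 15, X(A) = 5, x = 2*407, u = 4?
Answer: √(-124817 + √278) ≈ 353.27*I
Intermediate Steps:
x = 814
Q(O) = √(263 + O)
√(Q(V(X(-2 + u*4))) + ((-27552 - 98079) + x)) = √(√(263 + 15) + ((-27552 - 98079) + 814)) = √(√278 + (-125631 + 814)) = √(√278 - 124817) = √(-124817 + √278)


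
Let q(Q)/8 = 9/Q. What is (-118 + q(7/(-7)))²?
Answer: 36100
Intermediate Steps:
q(Q) = 72/Q (q(Q) = 8*(9/Q) = 72/Q)
(-118 + q(7/(-7)))² = (-118 + 72/((7/(-7))))² = (-118 + 72/((7*(-⅐))))² = (-118 + 72/(-1))² = (-118 + 72*(-1))² = (-118 - 72)² = (-190)² = 36100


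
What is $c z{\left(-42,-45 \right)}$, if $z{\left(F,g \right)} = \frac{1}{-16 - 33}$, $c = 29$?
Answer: $- \frac{29}{49} \approx -0.59184$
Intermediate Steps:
$z{\left(F,g \right)} = - \frac{1}{49}$ ($z{\left(F,g \right)} = \frac{1}{-49} = - \frac{1}{49}$)
$c z{\left(-42,-45 \right)} = 29 \left(- \frac{1}{49}\right) = - \frac{29}{49}$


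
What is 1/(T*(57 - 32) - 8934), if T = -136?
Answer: -1/12334 ≈ -8.1077e-5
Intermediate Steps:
1/(T*(57 - 32) - 8934) = 1/(-136*(57 - 32) - 8934) = 1/(-136*25 - 8934) = 1/(-3400 - 8934) = 1/(-12334) = -1/12334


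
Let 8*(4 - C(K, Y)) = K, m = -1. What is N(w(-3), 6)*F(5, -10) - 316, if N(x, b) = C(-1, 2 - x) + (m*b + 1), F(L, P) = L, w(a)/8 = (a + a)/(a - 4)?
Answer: -2563/8 ≈ -320.38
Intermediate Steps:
w(a) = 16*a/(-4 + a) (w(a) = 8*((a + a)/(a - 4)) = 8*((2*a)/(-4 + a)) = 8*(2*a/(-4 + a)) = 16*a/(-4 + a))
C(K, Y) = 4 - K/8
N(x, b) = 41/8 - b (N(x, b) = (4 - ⅛*(-1)) + (-b + 1) = (4 + ⅛) + (1 - b) = 33/8 + (1 - b) = 41/8 - b)
N(w(-3), 6)*F(5, -10) - 316 = (41/8 - 1*6)*5 - 316 = (41/8 - 6)*5 - 316 = -7/8*5 - 316 = -35/8 - 316 = -2563/8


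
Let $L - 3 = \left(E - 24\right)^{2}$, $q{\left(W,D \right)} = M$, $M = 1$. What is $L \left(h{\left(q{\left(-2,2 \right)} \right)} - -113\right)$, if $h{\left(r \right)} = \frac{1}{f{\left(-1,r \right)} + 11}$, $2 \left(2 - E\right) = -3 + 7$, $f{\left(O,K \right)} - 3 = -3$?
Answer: $\frac{720276}{11} \approx 65480.0$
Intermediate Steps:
$f{\left(O,K \right)} = 0$ ($f{\left(O,K \right)} = 3 - 3 = 0$)
$q{\left(W,D \right)} = 1$
$E = 0$ ($E = 2 - \frac{-3 + 7}{2} = 2 - 2 = 0$)
$h{\left(r \right)} = \frac{1}{11}$ ($h{\left(r \right)} = \frac{1}{0 + 11} = \frac{1}{11}$)
$L = 579$ ($L = 3 + \left(0 - 24\right)^{2} = 3 + \left(-24\right)^{2} = 3 + 576 = 579$)
$L \left(h{\left(q{\left(-2,2 \right)} \right)} - -113\right) = 579 \left(\frac{1}{11} - -113\right) = 579 \left(\frac{1}{11} + 113\right) = 579 \cdot \frac{1244}{11} = \frac{720276}{11}$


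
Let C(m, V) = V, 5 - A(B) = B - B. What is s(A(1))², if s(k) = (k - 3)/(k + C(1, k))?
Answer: 1/25 ≈ 0.040000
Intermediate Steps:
A(B) = 5 (A(B) = 5 - (B - B) = 5 - 1*0 = 5 + 0 = 5)
s(k) = (-3 + k)/(2*k) (s(k) = (k - 3)/(k + k) = (-3 + k)/((2*k)) = (-3 + k)*(1/(2*k)) = (-3 + k)/(2*k))
s(A(1))² = ((½)*(-3 + 5)/5)² = ((½)*(⅕)*2)² = (⅕)² = 1/25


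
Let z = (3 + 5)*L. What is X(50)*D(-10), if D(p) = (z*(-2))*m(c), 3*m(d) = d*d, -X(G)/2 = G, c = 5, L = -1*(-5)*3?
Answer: 200000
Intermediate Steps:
L = 15 (L = 5*3 = 15)
z = 120 (z = (3 + 5)*15 = 8*15 = 120)
X(G) = -2*G
m(d) = d**2/3 (m(d) = (d*d)/3 = d**2/3)
D(p) = -2000 (D(p) = (120*(-2))*((1/3)*5**2) = -80*25 = -240*25/3 = -2000)
X(50)*D(-10) = -2*50*(-2000) = -100*(-2000) = 200000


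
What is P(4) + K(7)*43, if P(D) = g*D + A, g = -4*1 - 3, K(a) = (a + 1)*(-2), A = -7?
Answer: -723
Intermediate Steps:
K(a) = -2 - 2*a (K(a) = (1 + a)*(-2) = -2 - 2*a)
g = -7 (g = -4 - 3 = -7)
P(D) = -7 - 7*D (P(D) = -7*D - 7 = -7 - 7*D)
P(4) + K(7)*43 = (-7 - 7*4) + (-2 - 2*7)*43 = (-7 - 28) + (-2 - 14)*43 = -35 - 16*43 = -35 - 688 = -723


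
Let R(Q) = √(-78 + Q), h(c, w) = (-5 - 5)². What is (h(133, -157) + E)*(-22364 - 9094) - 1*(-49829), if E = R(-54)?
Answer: -3095971 - 62916*I*√33 ≈ -3.096e+6 - 3.6143e+5*I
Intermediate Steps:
h(c, w) = 100 (h(c, w) = (-10)² = 100)
E = 2*I*√33 (E = √(-78 - 54) = √(-132) = 2*I*√33 ≈ 11.489*I)
(h(133, -157) + E)*(-22364 - 9094) - 1*(-49829) = (100 + 2*I*√33)*(-22364 - 9094) - 1*(-49829) = (100 + 2*I*√33)*(-31458) + 49829 = (-3145800 - 62916*I*√33) + 49829 = -3095971 - 62916*I*√33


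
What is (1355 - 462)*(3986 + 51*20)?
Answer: 4470358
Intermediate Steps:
(1355 - 462)*(3986 + 51*20) = 893*(3986 + 1020) = 893*5006 = 4470358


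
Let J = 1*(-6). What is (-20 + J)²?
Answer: 676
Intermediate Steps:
J = -6
(-20 + J)² = (-20 - 6)² = (-26)² = 676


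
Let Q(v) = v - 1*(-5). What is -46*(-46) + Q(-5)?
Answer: 2116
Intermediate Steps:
Q(v) = 5 + v (Q(v) = v + 5 = 5 + v)
-46*(-46) + Q(-5) = -46*(-46) + (5 - 5) = 2116 + 0 = 2116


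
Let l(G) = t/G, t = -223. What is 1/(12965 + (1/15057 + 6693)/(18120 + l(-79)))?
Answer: 21557152071/279496437944173 ≈ 7.7129e-5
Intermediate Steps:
l(G) = -223/G
1/(12965 + (1/15057 + 6693)/(18120 + l(-79))) = 1/(12965 + (1/15057 + 6693)/(18120 - 223/(-79))) = 1/(12965 + (1/15057 + 6693)/(18120 - 223*(-1/79))) = 1/(12965 + 100776502/(15057*(18120 + 223/79))) = 1/(12965 + 100776502/(15057*(1431703/79))) = 1/(12965 + (100776502/15057)*(79/1431703)) = 1/(12965 + 7961343658/21557152071) = 1/(279496437944173/21557152071) = 21557152071/279496437944173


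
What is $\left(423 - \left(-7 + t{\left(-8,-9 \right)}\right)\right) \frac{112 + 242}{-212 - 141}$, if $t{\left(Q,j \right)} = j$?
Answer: $- \frac{155406}{353} \approx -440.24$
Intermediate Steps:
$\left(423 - \left(-7 + t{\left(-8,-9 \right)}\right)\right) \frac{112 + 242}{-212 - 141} = \left(423 + \left(7 - -9\right)\right) \frac{112 + 242}{-212 - 141} = \left(423 + \left(7 + 9\right)\right) \frac{354}{-212 - 141} = \left(423 + 16\right) \frac{354}{-353} = 439 \cdot 354 \left(- \frac{1}{353}\right) = 439 \left(- \frac{354}{353}\right) = - \frac{155406}{353}$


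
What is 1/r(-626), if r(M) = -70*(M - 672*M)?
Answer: -1/29403220 ≈ -3.4010e-8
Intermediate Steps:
r(M) = 46970*M (r(M) = -(-46970)*M = 46970*M)
1/r(-626) = 1/(46970*(-626)) = 1/(-29403220) = -1/29403220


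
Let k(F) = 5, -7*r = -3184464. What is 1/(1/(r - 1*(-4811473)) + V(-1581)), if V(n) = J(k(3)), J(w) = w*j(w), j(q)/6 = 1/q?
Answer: 36864775/221188657 ≈ 0.16667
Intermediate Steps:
r = 3184464/7 (r = -⅐*(-3184464) = 3184464/7 ≈ 4.5492e+5)
j(q) = 6/q
J(w) = 6 (J(w) = w*(6/w) = 6)
V(n) = 6
1/(1/(r - 1*(-4811473)) + V(-1581)) = 1/(1/(3184464/7 - 1*(-4811473)) + 6) = 1/(1/(3184464/7 + 4811473) + 6) = 1/(1/(36864775/7) + 6) = 1/(7/36864775 + 6) = 1/(221188657/36864775) = 36864775/221188657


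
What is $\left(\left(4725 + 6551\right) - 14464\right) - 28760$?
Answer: $-31948$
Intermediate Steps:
$\left(\left(4725 + 6551\right) - 14464\right) - 28760 = \left(11276 - 14464\right) - 28760 = -3188 - 28760 = -31948$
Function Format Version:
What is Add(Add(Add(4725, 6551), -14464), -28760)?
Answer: -31948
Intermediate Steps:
Add(Add(Add(4725, 6551), -14464), -28760) = Add(Add(11276, -14464), -28760) = Add(-3188, -28760) = -31948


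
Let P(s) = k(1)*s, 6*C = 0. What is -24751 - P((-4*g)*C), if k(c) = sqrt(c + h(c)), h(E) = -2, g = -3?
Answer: -24751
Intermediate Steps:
C = 0 (C = (1/6)*0 = 0)
k(c) = sqrt(-2 + c) (k(c) = sqrt(c - 2) = sqrt(-2 + c))
P(s) = I*s (P(s) = sqrt(-2 + 1)*s = sqrt(-1)*s = I*s)
-24751 - P((-4*g)*C) = -24751 - I*-4*(-3)*0 = -24751 - I*12*0 = -24751 - I*0 = -24751 - 1*0 = -24751 + 0 = -24751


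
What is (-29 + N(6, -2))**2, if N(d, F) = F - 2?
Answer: 1089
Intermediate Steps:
N(d, F) = -2 + F
(-29 + N(6, -2))**2 = (-29 + (-2 - 2))**2 = (-29 - 4)**2 = (-33)**2 = 1089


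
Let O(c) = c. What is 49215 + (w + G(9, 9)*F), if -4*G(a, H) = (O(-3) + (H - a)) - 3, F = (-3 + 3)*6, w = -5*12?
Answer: 49155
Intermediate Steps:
w = -60
F = 0 (F = 0*6 = 0)
G(a, H) = 3/2 - H/4 + a/4 (G(a, H) = -((-3 + (H - a)) - 3)/4 = -((-3 + H - a) - 3)/4 = -(-6 + H - a)/4 = 3/2 - H/4 + a/4)
49215 + (w + G(9, 9)*F) = 49215 + (-60 + (3/2 - ¼*9 + (¼)*9)*0) = 49215 + (-60 + (3/2 - 9/4 + 9/4)*0) = 49215 + (-60 + (3/2)*0) = 49215 + (-60 + 0) = 49215 - 60 = 49155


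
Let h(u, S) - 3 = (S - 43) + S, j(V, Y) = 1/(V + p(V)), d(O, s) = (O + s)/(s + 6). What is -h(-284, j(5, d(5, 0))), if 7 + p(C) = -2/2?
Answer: 122/3 ≈ 40.667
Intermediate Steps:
p(C) = -8 (p(C) = -7 - 2/2 = -7 - 2*½ = -7 - 1 = -8)
d(O, s) = (O + s)/(6 + s)
j(V, Y) = 1/(-8 + V) (j(V, Y) = 1/(V - 8) = 1/(-8 + V))
h(u, S) = -40 + 2*S (h(u, S) = 3 + ((S - 43) + S) = 3 + ((-43 + S) + S) = 3 + (-43 + 2*S) = -40 + 2*S)
-h(-284, j(5, d(5, 0))) = -(-40 + 2/(-8 + 5)) = -(-40 + 2/(-3)) = -(-40 + 2*(-⅓)) = -(-40 - ⅔) = -1*(-122/3) = 122/3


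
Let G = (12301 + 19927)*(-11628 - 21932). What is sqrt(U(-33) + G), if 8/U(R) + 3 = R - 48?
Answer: I*sqrt(476973110922)/21 ≈ 32887.0*I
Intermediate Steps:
U(R) = 8/(-51 + R) (U(R) = 8/(-3 + (R - 48)) = 8/(-3 + (-48 + R)) = 8/(-51 + R))
G = -1081571680 (G = 32228*(-33560) = -1081571680)
sqrt(U(-33) + G) = sqrt(8/(-51 - 33) - 1081571680) = sqrt(8/(-84) - 1081571680) = sqrt(8*(-1/84) - 1081571680) = sqrt(-2/21 - 1081571680) = sqrt(-22713005282/21) = I*sqrt(476973110922)/21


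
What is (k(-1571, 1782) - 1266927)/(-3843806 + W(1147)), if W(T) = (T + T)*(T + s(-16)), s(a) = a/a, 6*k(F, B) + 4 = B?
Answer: 1899946/1815441 ≈ 1.0465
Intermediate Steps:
k(F, B) = -⅔ + B/6
s(a) = 1
W(T) = 2*T*(1 + T) (W(T) = (T + T)*(T + 1) = (2*T)*(1 + T) = 2*T*(1 + T))
(k(-1571, 1782) - 1266927)/(-3843806 + W(1147)) = ((-⅔ + (⅙)*1782) - 1266927)/(-3843806 + 2*1147*(1 + 1147)) = ((-⅔ + 297) - 1266927)/(-3843806 + 2*1147*1148) = (889/3 - 1266927)/(-3843806 + 2633512) = -3799892/3/(-1210294) = -3799892/3*(-1/1210294) = 1899946/1815441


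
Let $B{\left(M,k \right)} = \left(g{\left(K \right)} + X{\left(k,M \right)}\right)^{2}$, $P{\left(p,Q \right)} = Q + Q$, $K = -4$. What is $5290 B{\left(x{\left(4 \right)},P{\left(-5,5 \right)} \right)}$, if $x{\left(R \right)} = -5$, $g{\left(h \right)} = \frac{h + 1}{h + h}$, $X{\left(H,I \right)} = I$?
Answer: $\frac{3621005}{32} \approx 1.1316 \cdot 10^{5}$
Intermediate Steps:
$g{\left(h \right)} = \frac{1 + h}{2 h}$
$P{\left(p,Q \right)} = 2 Q$
$B{\left(M,k \right)} = \left(\frac{3}{8} + M\right)^{2}$ ($B{\left(M,k \right)} = \left(\frac{1 - 4}{2 \left(-4\right)} + M\right)^{2} = \left(\frac{1}{2} \left(- \frac{1}{4}\right) \left(-3\right) + M\right)^{2} = \left(\frac{3}{8} + M\right)^{2}$)
$5290 B{\left(x{\left(4 \right)},P{\left(-5,5 \right)} \right)} = 5290 \frac{\left(3 + 8 \left(-5\right)\right)^{2}}{64} = 5290 \frac{\left(3 - 40\right)^{2}}{64} = 5290 \frac{\left(-37\right)^{2}}{64} = 5290 \cdot \frac{1}{64} \cdot 1369 = 5290 \cdot \frac{1369}{64} = \frac{3621005}{32}$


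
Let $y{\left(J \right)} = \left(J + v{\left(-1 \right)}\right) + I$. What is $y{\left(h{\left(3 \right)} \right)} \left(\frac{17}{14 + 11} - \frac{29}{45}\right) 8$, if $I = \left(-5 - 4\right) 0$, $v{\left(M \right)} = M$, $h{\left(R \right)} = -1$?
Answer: $- \frac{128}{225} \approx -0.56889$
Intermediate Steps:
$I = 0$ ($I = \left(-9\right) 0 = 0$)
$y{\left(J \right)} = -1 + J$ ($y{\left(J \right)} = \left(J - 1\right) + 0 = \left(-1 + J\right) + 0 = -1 + J$)
$y{\left(h{\left(3 \right)} \right)} \left(\frac{17}{14 + 11} - \frac{29}{45}\right) 8 = \left(-1 - 1\right) \left(\frac{17}{14 + 11} - \frac{29}{45}\right) 8 = - 2 \left(\frac{17}{25} - \frac{29}{45}\right) 8 = \left(-2\right) \frac{8}{225} \cdot 8 = \left(- \frac{16}{225}\right) 8 = - \frac{128}{225}$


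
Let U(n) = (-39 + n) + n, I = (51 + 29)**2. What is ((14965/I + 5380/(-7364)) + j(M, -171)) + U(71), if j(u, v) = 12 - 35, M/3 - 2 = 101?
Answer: 192306913/2356480 ≈ 81.608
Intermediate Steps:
M = 309 (M = 6 + 3*101 = 6 + 303 = 309)
j(u, v) = -23
I = 6400 (I = 80**2 = 6400)
U(n) = -39 + 2*n
((14965/I + 5380/(-7364)) + j(M, -171)) + U(71) = ((14965/6400 + 5380/(-7364)) - 23) + (-39 + 2*71) = ((14965*(1/6400) + 5380*(-1/7364)) - 23) + (-39 + 142) = ((2993/1280 - 1345/1841) - 23) + 103 = (3788513/2356480 - 23) + 103 = -50410527/2356480 + 103 = 192306913/2356480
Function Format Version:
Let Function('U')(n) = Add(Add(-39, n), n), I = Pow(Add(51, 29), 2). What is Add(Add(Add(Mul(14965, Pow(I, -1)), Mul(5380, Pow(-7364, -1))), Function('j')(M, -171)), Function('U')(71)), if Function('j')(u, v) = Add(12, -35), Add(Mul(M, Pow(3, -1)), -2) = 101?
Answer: Rational(192306913, 2356480) ≈ 81.608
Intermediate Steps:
M = 309 (M = Add(6, Mul(3, 101)) = Add(6, 303) = 309)
Function('j')(u, v) = -23
I = 6400 (I = Pow(80, 2) = 6400)
Function('U')(n) = Add(-39, Mul(2, n))
Add(Add(Add(Mul(14965, Pow(I, -1)), Mul(5380, Pow(-7364, -1))), Function('j')(M, -171)), Function('U')(71)) = Add(Add(Add(Mul(14965, Pow(6400, -1)), Mul(5380, Pow(-7364, -1))), -23), Add(-39, Mul(2, 71))) = Add(Add(Add(Mul(14965, Rational(1, 6400)), Mul(5380, Rational(-1, 7364))), -23), Add(-39, 142)) = Add(Add(Add(Rational(2993, 1280), Rational(-1345, 1841)), -23), 103) = Add(Add(Rational(3788513, 2356480), -23), 103) = Add(Rational(-50410527, 2356480), 103) = Rational(192306913, 2356480)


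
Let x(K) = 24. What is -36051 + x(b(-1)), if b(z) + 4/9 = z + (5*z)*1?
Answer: -36027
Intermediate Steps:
b(z) = -4/9 + 6*z (b(z) = -4/9 + (z + (5*z)*1) = -4/9 + (z + 5*z) = -4/9 + 6*z)
-36051 + x(b(-1)) = -36051 + 24 = -36027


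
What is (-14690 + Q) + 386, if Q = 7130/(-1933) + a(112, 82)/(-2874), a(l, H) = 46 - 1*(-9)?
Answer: -79485640303/5555442 ≈ -14308.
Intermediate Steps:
a(l, H) = 55 (a(l, H) = 46 + 9 = 55)
Q = -20597935/5555442 (Q = 7130/(-1933) + 55/(-2874) = 7130*(-1/1933) + 55*(-1/2874) = -7130/1933 - 55/2874 = -20597935/5555442 ≈ -3.7077)
(-14690 + Q) + 386 = (-14690 - 20597935/5555442) + 386 = -81630040915/5555442 + 386 = -79485640303/5555442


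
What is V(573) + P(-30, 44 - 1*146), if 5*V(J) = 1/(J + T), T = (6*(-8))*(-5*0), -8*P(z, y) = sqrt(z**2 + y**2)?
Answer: 1/2865 - 3*sqrt(314)/4 ≈ -13.290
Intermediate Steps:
P(z, y) = -sqrt(y**2 + z**2)/8 (P(z, y) = -sqrt(z**2 + y**2)/8 = -sqrt(y**2 + z**2)/8)
T = 0 (T = -48*0 = 0)
V(J) = 1/(5*J) (V(J) = 1/(5*(J + 0)) = 1/(5*J))
V(573) + P(-30, 44 - 1*146) = (1/5)/573 - sqrt((44 - 1*146)**2 + (-30)**2)/8 = (1/5)*(1/573) - sqrt((44 - 146)**2 + 900)/8 = 1/2865 - sqrt((-102)**2 + 900)/8 = 1/2865 - sqrt(10404 + 900)/8 = 1/2865 - 3*sqrt(314)/4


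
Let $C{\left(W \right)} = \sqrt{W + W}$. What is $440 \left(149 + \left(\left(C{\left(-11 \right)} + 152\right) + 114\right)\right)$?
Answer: $182600 + 440 i \sqrt{22} \approx 1.826 \cdot 10^{5} + 2063.8 i$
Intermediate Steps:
$C{\left(W \right)} = \sqrt{2} \sqrt{W}$ ($C{\left(W \right)} = \sqrt{2 W} = \sqrt{2} \sqrt{W}$)
$440 \left(149 + \left(\left(C{\left(-11 \right)} + 152\right) + 114\right)\right) = 440 \left(149 + \left(\left(\sqrt{2} \sqrt{-11} + 152\right) + 114\right)\right) = 440 \left(149 + \left(\left(\sqrt{2} i \sqrt{11} + 152\right) + 114\right)\right) = 440 \left(149 + \left(\left(i \sqrt{22} + 152\right) + 114\right)\right) = 440 \left(149 + \left(\left(152 + i \sqrt{22}\right) + 114\right)\right) = 440 \left(149 + \left(266 + i \sqrt{22}\right)\right) = 440 \left(415 + i \sqrt{22}\right) = 182600 + 440 i \sqrt{22}$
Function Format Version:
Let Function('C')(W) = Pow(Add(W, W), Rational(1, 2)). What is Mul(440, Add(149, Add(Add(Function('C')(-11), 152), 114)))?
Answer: Add(182600, Mul(440, I, Pow(22, Rational(1, 2)))) ≈ Add(1.8260e+5, Mul(2063.8, I))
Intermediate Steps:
Function('C')(W) = Mul(Pow(2, Rational(1, 2)), Pow(W, Rational(1, 2))) (Function('C')(W) = Pow(Mul(2, W), Rational(1, 2)) = Mul(Pow(2, Rational(1, 2)), Pow(W, Rational(1, 2))))
Mul(440, Add(149, Add(Add(Function('C')(-11), 152), 114))) = Mul(440, Add(149, Add(Add(Mul(Pow(2, Rational(1, 2)), Pow(-11, Rational(1, 2))), 152), 114))) = Mul(440, Add(149, Add(Add(Mul(Pow(2, Rational(1, 2)), Mul(I, Pow(11, Rational(1, 2)))), 152), 114))) = Mul(440, Add(149, Add(Add(Mul(I, Pow(22, Rational(1, 2))), 152), 114))) = Mul(440, Add(149, Add(Add(152, Mul(I, Pow(22, Rational(1, 2)))), 114))) = Mul(440, Add(149, Add(266, Mul(I, Pow(22, Rational(1, 2)))))) = Mul(440, Add(415, Mul(I, Pow(22, Rational(1, 2))))) = Add(182600, Mul(440, I, Pow(22, Rational(1, 2))))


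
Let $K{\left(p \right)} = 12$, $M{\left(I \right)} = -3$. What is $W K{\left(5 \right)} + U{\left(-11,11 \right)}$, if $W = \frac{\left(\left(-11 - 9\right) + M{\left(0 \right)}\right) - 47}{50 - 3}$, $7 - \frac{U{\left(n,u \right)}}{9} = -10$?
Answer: $\frac{6351}{47} \approx 135.13$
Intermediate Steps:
$U{\left(n,u \right)} = 153$ ($U{\left(n,u \right)} = 63 - -90 = 63 + 90 = 153$)
$W = - \frac{70}{47}$ ($W = \frac{\left(\left(-11 - 9\right) - 3\right) - 47}{50 - 3} = \frac{\left(-20 - 3\right) - 47}{47} = \left(-23 - 47\right) \frac{1}{47} = \left(-70\right) \frac{1}{47} = - \frac{70}{47} \approx -1.4894$)
$W K{\left(5 \right)} + U{\left(-11,11 \right)} = \left(- \frac{70}{47}\right) 12 + 153 = - \frac{840}{47} + 153 = \frac{6351}{47}$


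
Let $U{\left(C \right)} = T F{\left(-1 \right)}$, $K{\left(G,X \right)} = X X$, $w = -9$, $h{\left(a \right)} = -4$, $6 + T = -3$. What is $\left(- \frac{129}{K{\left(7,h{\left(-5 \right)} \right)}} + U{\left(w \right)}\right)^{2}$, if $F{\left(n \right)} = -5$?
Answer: $\frac{349281}{256} \approx 1364.4$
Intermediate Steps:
$T = -9$ ($T = -6 - 3 = -9$)
$K{\left(G,X \right)} = X^{2}$
$U{\left(C \right)} = 45$ ($U{\left(C \right)} = \left(-9\right) \left(-5\right) = 45$)
$\left(- \frac{129}{K{\left(7,h{\left(-5 \right)} \right)}} + U{\left(w \right)}\right)^{2} = \left(- \frac{129}{\left(-4\right)^{2}} + 45\right)^{2} = \left(- \frac{129}{16} + 45\right)^{2} = \left(\frac{591}{16}\right)^{2} = \frac{349281}{256}$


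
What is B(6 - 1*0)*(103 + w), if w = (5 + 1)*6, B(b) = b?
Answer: 834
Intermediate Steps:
w = 36 (w = 6*6 = 36)
B(6 - 1*0)*(103 + w) = (6 - 1*0)*(103 + 36) = (6 + 0)*139 = 6*139 = 834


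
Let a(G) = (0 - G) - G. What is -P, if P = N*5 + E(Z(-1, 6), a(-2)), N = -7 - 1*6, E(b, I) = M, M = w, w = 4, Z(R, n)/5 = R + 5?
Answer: 61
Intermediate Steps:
a(G) = -2*G (a(G) = -G - G = -2*G)
Z(R, n) = 25 + 5*R (Z(R, n) = 5*(R + 5) = 5*(5 + R) = 25 + 5*R)
M = 4
E(b, I) = 4
N = -13 (N = -7 - 6 = -13)
P = -61 (P = -13*5 + 4 = -65 + 4 = -61)
-P = -1*(-61) = 61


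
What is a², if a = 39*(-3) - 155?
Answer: 73984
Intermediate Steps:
a = -272 (a = -117 - 155 = -272)
a² = (-272)² = 73984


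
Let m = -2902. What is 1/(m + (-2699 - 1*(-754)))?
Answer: -1/4847 ≈ -0.00020631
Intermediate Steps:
1/(m + (-2699 - 1*(-754))) = 1/(-2902 + (-2699 - 1*(-754))) = 1/(-2902 + (-2699 + 754)) = 1/(-2902 - 1945) = 1/(-4847) = -1/4847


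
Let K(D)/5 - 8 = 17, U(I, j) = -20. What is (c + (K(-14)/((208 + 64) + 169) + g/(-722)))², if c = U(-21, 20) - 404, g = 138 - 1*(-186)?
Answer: 4559968793506681/25344958401 ≈ 1.7992e+5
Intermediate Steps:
g = 324 (g = 138 + 186 = 324)
K(D) = 125 (K(D) = 40 + 5*17 = 40 + 85 = 125)
c = -424 (c = -20 - 404 = -424)
(c + (K(-14)/((208 + 64) + 169) + g/(-722)))² = (-424 + (125/((208 + 64) + 169) + 324/(-722)))² = (-424 + (125/(272 + 169) + 324*(-1/722)))² = (-424 + (125/441 - 162/361))² = (-424 - 26317/159201)² = (-67527541/159201)² = 4559968793506681/25344958401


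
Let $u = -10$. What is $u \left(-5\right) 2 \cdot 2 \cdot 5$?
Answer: $1000$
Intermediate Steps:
$u \left(-5\right) 2 \cdot 2 \cdot 5 = \left(-10\right) \left(-5\right) 2 \cdot 2 \cdot 5 = 50 \cdot 4 \cdot 5 = 50 \cdot 20 = 1000$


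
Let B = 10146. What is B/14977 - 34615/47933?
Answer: -32100637/717892541 ≈ -0.044715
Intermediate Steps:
B/14977 - 34615/47933 = 10146/14977 - 34615/47933 = -32100637/717892541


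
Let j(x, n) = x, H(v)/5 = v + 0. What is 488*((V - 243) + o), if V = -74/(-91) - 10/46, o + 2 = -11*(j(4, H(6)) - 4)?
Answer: -249630544/2093 ≈ -1.1927e+5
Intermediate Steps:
H(v) = 5*v (H(v) = 5*(v + 0) = 5*v)
o = -2 (o = -2 - 11*(4 - 4) = -2 - 11*0 = -2 + 0 = -2)
V = 1247/2093 (V = -74*(-1/91) - 10*1/46 = 74/91 - 5/23 = 1247/2093 ≈ 0.59580)
488*((V - 243) + o) = 488*((1247/2093 - 243) - 2) = 488*(-507352/2093 - 2) = 488*(-511538/2093) = -249630544/2093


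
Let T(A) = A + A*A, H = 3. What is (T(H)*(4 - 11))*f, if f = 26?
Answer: -2184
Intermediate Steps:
T(A) = A + A²
(T(H)*(4 - 11))*f = ((3*(1 + 3))*(4 - 11))*26 = ((3*4)*(-7))*26 = (12*(-7))*26 = -84*26 = -2184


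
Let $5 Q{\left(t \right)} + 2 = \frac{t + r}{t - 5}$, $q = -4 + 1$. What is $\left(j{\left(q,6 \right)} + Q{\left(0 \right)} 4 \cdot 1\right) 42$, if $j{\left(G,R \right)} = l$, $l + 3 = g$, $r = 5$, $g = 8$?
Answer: $\frac{546}{5} \approx 109.2$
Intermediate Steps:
$q = -3$
$Q{\left(t \right)} = - \frac{2}{5} + \frac{5 + t}{5 \left(-5 + t\right)}$ ($Q{\left(t \right)} = - \frac{2}{5} + \frac{\left(t + 5\right) \frac{1}{t - 5}}{5} = - \frac{2}{5} + \frac{\left(5 + t\right) \frac{1}{-5 + t}}{5} = - \frac{2}{5} + \frac{\frac{1}{-5 + t} \left(5 + t\right)}{5} = - \frac{2}{5} + \frac{5 + t}{5 \left(-5 + t\right)}$)
$l = 5$ ($l = -3 + 8 = 5$)
$j{\left(G,R \right)} = 5$
$\left(j{\left(q,6 \right)} + Q{\left(0 \right)} 4 \cdot 1\right) 42 = \left(5 + \frac{15 - 0}{5 \left(-5 + 0\right)} 4 \cdot 1\right) 42 = \left(5 + \frac{15 + 0}{5 \left(-5\right)} 4 \cdot 1\right) 42 = \left(5 + \frac{1}{5} \left(- \frac{1}{5}\right) 15 \cdot 4 \cdot 1\right) 42 = \left(5 + \left(- \frac{3}{5}\right) 4 \cdot 1\right) 42 = \left(5 - \frac{12}{5}\right) 42 = \frac{13}{5} \cdot 42 = \frac{546}{5}$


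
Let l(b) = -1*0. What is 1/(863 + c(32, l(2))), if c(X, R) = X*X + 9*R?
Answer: 1/1887 ≈ 0.00052994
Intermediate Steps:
l(b) = 0
c(X, R) = X² + 9*R
1/(863 + c(32, l(2))) = 1/(863 + (32² + 9*0)) = 1/(863 + (1024 + 0)) = 1/(863 + 1024) = 1/1887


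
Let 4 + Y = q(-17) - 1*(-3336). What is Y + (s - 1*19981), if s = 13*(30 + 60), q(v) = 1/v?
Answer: -263144/17 ≈ -15479.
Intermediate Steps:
Y = 56643/17 (Y = -4 + (1/(-17) - 1*(-3336)) = -4 + (-1/17 + 3336) = -4 + 56711/17 = 56643/17 ≈ 3331.9)
s = 1170 (s = 13*90 = 1170)
Y + (s - 1*19981) = 56643/17 + (1170 - 1*19981) = 56643/17 + (1170 - 19981) = 56643/17 - 18811 = -263144/17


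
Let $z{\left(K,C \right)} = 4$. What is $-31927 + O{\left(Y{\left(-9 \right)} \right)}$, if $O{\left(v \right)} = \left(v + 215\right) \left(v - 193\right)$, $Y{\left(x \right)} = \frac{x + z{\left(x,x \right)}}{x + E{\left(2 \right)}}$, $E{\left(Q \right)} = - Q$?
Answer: $- \frac{8882827}{121} \approx -73412.0$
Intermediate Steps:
$Y{\left(x \right)} = \frac{4 + x}{-2 + x}$ ($Y{\left(x \right)} = \frac{x + 4}{x - 2} = \frac{4 + x}{x - 2} = \frac{4 + x}{-2 + x}$)
$O{\left(v \right)} = \left(-193 + v\right) \left(215 + v\right)$ ($O{\left(v \right)} = \left(215 + v\right) \left(-193 + v\right) = \left(-193 + v\right) \left(215 + v\right)$)
$-31927 + O{\left(Y{\left(-9 \right)} \right)} = -31927 + \left(-41495 + \left(\frac{4 - 9}{-2 - 9}\right)^{2} + 22 \frac{4 - 9}{-2 - 9}\right) = -31927 + \left(-41495 + \left(\frac{1}{-11} \left(-5\right)\right)^{2} + 22 \frac{1}{-11} \left(-5\right)\right) = -31927 + \left(-41495 + \left(\left(- \frac{1}{11}\right) \left(-5\right)\right)^{2} + 22 \left(\left(- \frac{1}{11}\right) \left(-5\right)\right)\right) = -31927 + \left(-41495 + \left(\frac{5}{11}\right)^{2} + 22 \cdot \frac{5}{11}\right) = -31927 + \left(-41495 + \frac{25}{121} + 10\right) = -31927 - \frac{5019660}{121} = - \frac{8882827}{121}$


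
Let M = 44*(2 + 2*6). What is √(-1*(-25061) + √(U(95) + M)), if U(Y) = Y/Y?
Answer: √(25061 + √617) ≈ 158.39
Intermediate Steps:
M = 616 (M = 44*(2 + 12) = 44*14 = 616)
U(Y) = 1
√(-1*(-25061) + √(U(95) + M)) = √(-1*(-25061) + √(1 + 616)) = √(25061 + √617)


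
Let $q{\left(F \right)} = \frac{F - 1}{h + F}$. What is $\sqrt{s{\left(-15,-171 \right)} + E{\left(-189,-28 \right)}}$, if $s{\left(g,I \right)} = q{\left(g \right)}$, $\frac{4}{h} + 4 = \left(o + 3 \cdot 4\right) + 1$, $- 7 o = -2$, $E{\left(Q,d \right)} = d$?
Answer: $\frac{2 i \sqrt{6031443}}{947} \approx 5.1867 i$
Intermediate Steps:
$o = \frac{2}{7}$ ($o = \left(- \frac{1}{7}\right) \left(-2\right) = \frac{2}{7} \approx 0.28571$)
$h = \frac{28}{65}$ ($h = \frac{4}{-4 + \left(\left(\frac{2}{7} + 3 \cdot 4\right) + 1\right)} = \frac{4}{-4 + \left(\left(\frac{2}{7} + 12\right) + 1\right)} = \frac{4}{-4 + \left(\frac{86}{7} + 1\right)} = \frac{4}{-4 + \frac{93}{7}} = \frac{4}{\frac{65}{7}} = 4 \cdot \frac{7}{65} = \frac{28}{65} \approx 0.43077$)
$q{\left(F \right)} = \frac{-1 + F}{\frac{28}{65} + F}$ ($q{\left(F \right)} = \frac{F - 1}{\frac{28}{65} + F} = \frac{-1 + F}{\frac{28}{65} + F}$)
$s{\left(g,I \right)} = \frac{65 \left(-1 + g\right)}{28 + 65 g}$
$\sqrt{s{\left(-15,-171 \right)} + E{\left(-189,-28 \right)}} = \sqrt{\frac{65 \left(-1 - 15\right)}{28 + 65 \left(-15\right)} - 28} = \sqrt{65 \frac{1}{28 - 975} \left(-16\right) - 28} = \sqrt{65 \frac{1}{-947} \left(-16\right) - 28} = \sqrt{65 \left(- \frac{1}{947}\right) \left(-16\right) - 28} = \sqrt{\frac{1040}{947} - 28} = \sqrt{- \frac{25476}{947}} = \frac{2 i \sqrt{6031443}}{947}$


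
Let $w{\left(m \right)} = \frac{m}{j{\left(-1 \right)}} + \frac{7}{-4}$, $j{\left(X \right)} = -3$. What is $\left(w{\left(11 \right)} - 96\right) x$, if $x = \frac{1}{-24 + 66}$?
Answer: $- \frac{1217}{504} \approx -2.4147$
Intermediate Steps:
$x = \frac{1}{42} \approx 0.02381$
$w{\left(m \right)} = - \frac{7}{4} - \frac{m}{3}$ ($w{\left(m \right)} = \frac{m}{-3} + \frac{7}{-4} = m \left(- \frac{1}{3}\right) + 7 \left(- \frac{1}{4}\right) = - \frac{m}{3} - \frac{7}{4} = - \frac{7}{4} - \frac{m}{3}$)
$\left(w{\left(11 \right)} - 96\right) x = \left(\left(- \frac{7}{4} - \frac{11}{3}\right) - 96\right) \frac{1}{42} = \left(- \frac{65}{12} - 96\right) \frac{1}{42} = \left(- \frac{1217}{12}\right) \frac{1}{42} = - \frac{1217}{504}$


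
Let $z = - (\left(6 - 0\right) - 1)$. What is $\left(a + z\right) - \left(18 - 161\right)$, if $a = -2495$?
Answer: $-2357$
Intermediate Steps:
$z = -5$ ($z = - (\left(6 + 0\right) - 1) = - (6 - 1) = \left(-1\right) 5 = -5$)
$\left(a + z\right) - \left(18 - 161\right) = \left(-2495 - 5\right) - \left(18 - 161\right) = -2500 - \left(18 - 161\right) = -2500 - -143 = -2500 + 143 = -2357$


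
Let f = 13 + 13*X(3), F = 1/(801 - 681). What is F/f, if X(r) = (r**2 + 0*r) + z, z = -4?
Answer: 1/9360 ≈ 0.00010684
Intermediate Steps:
X(r) = -4 + r**2 (X(r) = (r**2 + 0*r) - 4 = (r**2 + 0) - 4 = r**2 - 4 = -4 + r**2)
F = 1/120 ≈ 0.0083333
f = 78 (f = 13 + 13*(-4 + 3**2) = 13 + 13*(-4 + 9) = 13 + 13*5 = 13 + 65 = 78)
F/f = (1/120)/78 = (1/120)*(1/78) = 1/9360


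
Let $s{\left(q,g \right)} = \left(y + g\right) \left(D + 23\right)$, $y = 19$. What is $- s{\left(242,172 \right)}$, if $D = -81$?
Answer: $11078$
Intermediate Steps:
$s{\left(q,g \right)} = -1102 - 58 g$ ($s{\left(q,g \right)} = \left(19 + g\right) \left(-81 + 23\right) = \left(19 + g\right) \left(-58\right) = -1102 - 58 g$)
$- s{\left(242,172 \right)} = - (-1102 - 9976) = \left(-1\right) \left(-11078\right) = 11078$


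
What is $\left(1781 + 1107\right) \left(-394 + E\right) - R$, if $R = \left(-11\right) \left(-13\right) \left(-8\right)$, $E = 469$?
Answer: $217744$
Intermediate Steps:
$R = -1144$ ($R = 143 \left(-8\right) = -1144$)
$\left(1781 + 1107\right) \left(-394 + E\right) - R = \left(1781 + 1107\right) \left(-394 + 469\right) - -1144 = 2888 \cdot 75 + 1144 = 216600 + 1144 = 217744$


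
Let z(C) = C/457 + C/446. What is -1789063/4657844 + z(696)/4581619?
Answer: -119334733431175333/310689755508256028 ≈ -0.38410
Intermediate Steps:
z(C) = 903*C/203822 (z(C) = C*(1/457) + C*(1/446) = C/457 + C/446 = 903*C/203822)
-1789063/4657844 + z(696)/4581619 = -1789063/4657844 + ((903/203822)*696)/4581619 = -1789063*1/4657844 + (314244/101911)*(1/4581619) = -1789063/4657844 + 44892/66702481987 = -119334733431175333/310689755508256028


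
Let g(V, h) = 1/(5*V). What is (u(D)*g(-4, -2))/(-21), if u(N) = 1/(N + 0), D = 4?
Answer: 1/1680 ≈ 0.00059524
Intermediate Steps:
g(V, h) = 1/(5*V)
u(N) = 1/N
(u(D)*g(-4, -2))/(-21) = (((1/5)/(-4))/4)/(-21) = (((1/5)*(-1/4))/4)*(-1/21) = ((1/4)*(-1/20))*(-1/21) = -1/80*(-1/21) = 1/1680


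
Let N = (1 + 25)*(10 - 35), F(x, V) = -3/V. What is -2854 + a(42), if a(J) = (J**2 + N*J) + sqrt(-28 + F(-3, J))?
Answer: -28390 + I*sqrt(5502)/14 ≈ -28390.0 + 5.2982*I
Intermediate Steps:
N = -650 (N = 26*(-25) = -650)
a(J) = J**2 + sqrt(-28 - 3/J) - 650*J (a(J) = (J**2 - 650*J) + sqrt(-28 - 3/J) = J**2 + sqrt(-28 - 3/J) - 650*J)
-2854 + a(42) = -2854 + (42**2 + sqrt(-28 - 3/42) - 650*42) = -2854 + (1764 + sqrt(-28 - 3*1/42) - 27300) = -2854 + (1764 + sqrt(-28 - 1/14) - 27300) = -2854 + (1764 + sqrt(-393/14) - 27300) = -2854 + (1764 + I*sqrt(5502)/14 - 27300) = -2854 + (-25536 + I*sqrt(5502)/14) = -28390 + I*sqrt(5502)/14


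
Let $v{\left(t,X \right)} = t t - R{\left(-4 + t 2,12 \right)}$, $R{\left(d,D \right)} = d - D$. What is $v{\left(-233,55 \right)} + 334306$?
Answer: $389077$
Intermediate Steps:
$v{\left(t,X \right)} = 16 + t^{2} - 2 t$ ($v{\left(t,X \right)} = t t - \left(\left(-4 + t 2\right) - 12\right) = t^{2} - \left(\left(-4 + 2 t\right) - 12\right) = t^{2} - \left(-16 + 2 t\right) = 16 + t^{2} - 2 t$)
$v{\left(-233,55 \right)} + 334306 = \left(16 + \left(-233\right)^{2} - -466\right) + 334306 = \left(16 + 54289 + 466\right) + 334306 = 54771 + 334306 = 389077$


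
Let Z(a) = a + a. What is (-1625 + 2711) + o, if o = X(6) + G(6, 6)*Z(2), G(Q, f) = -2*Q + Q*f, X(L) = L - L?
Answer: 1182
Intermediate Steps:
X(L) = 0
Z(a) = 2*a
o = 96 (o = 0 + (6*(-2 + 6))*(2*2) = 0 + (6*4)*4 = 0 + 24*4 = 0 + 96 = 96)
(-1625 + 2711) + o = (-1625 + 2711) + 96 = 1086 + 96 = 1182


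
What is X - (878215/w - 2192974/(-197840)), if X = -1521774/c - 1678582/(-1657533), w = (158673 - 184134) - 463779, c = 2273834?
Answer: -3399527196723423822727/380001899463341347620 ≈ -8.9461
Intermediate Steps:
w = -489240 (w = -25461 - 463779 = -489240)
X = 647213099923/1884477445761 (X = -1521774/2273834 - 1678582/(-1657533) = -1521774*1/2273834 - 1678582*(-1/1657533) = -760887/1136917 + 1678582/1657533 = 647213099923/1884477445761 ≈ 0.34344)
X - (878215/w - 2192974/(-197840)) = 647213099923/1884477445761 - (878215/(-489240) - 2192974/(-197840)) = 647213099923/1884477445761 - (878215*(-1/489240) - 2192974*(-1/197840)) = 647213099923/1884477445761 - (-175643/97848 + 1096487/98920) = 647213099923/1884477445761 - 1*5619653401/604945260 = 647213099923/1884477445761 - 5619653401/604945260 = -3399527196723423822727/380001899463341347620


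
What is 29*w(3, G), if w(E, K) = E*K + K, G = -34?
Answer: -3944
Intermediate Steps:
w(E, K) = K + E*K
29*w(3, G) = 29*(-34*(1 + 3)) = 29*(-34*4) = 29*(-136) = -3944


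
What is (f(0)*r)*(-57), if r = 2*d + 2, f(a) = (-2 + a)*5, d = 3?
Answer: 4560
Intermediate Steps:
f(a) = -10 + 5*a
r = 8 (r = 2*3 + 2 = 6 + 2 = 8)
(f(0)*r)*(-57) = ((-10 + 5*0)*8)*(-57) = ((-10 + 0)*8)*(-57) = -10*8*(-57) = -80*(-57) = 4560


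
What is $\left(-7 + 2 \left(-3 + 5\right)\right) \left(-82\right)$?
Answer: $246$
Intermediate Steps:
$\left(-7 + 2 \left(-3 + 5\right)\right) \left(-82\right) = \left(-7 + 2 \cdot 2\right) \left(-82\right) = \left(-7 + 4\right) \left(-82\right) = \left(-3\right) \left(-82\right) = 246$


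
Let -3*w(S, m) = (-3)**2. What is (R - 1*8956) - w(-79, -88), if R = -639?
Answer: -9592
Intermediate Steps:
w(S, m) = -3 (w(S, m) = -1/3*(-3)**2 = -1/3*9 = -3)
(R - 1*8956) - w(-79, -88) = (-639 - 1*8956) - 1*(-3) = (-639 - 8956) + 3 = -9595 + 3 = -9592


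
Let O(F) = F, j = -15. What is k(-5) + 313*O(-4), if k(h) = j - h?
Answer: -1262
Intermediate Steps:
k(h) = -15 - h
k(-5) + 313*O(-4) = (-15 - 1*(-5)) + 313*(-4) = (-15 + 5) - 1252 = -10 - 1252 = -1262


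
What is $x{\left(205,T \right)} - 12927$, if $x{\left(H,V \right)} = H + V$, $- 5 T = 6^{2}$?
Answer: $- \frac{63646}{5} \approx -12729.0$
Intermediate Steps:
$T = - \frac{36}{5}$ ($T = - \frac{6^{2}}{5} = \left(- \frac{1}{5}\right) 36 = - \frac{36}{5} \approx -7.2$)
$x{\left(205,T \right)} - 12927 = \left(205 - \frac{36}{5}\right) - 12927 = \frac{989}{5} - 12927 = - \frac{63646}{5}$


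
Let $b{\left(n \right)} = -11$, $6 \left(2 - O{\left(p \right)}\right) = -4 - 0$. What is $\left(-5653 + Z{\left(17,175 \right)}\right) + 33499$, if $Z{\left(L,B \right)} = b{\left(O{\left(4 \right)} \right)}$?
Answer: $27835$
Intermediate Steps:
$O{\left(p \right)} = \frac{8}{3}$ ($O{\left(p \right)} = 2 - \frac{-4 - 0}{6} = 2 - \frac{-4 + 0}{6} = 2 - - \frac{2}{3} = 2 + \frac{2}{3} = \frac{8}{3}$)
$Z{\left(L,B \right)} = -11$
$\left(-5653 + Z{\left(17,175 \right)}\right) + 33499 = \left(-5653 - 11\right) + 33499 = -5664 + 33499 = 27835$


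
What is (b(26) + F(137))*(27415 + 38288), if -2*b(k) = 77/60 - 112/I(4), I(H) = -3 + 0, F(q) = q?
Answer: 309307823/40 ≈ 7.7327e+6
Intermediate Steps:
I(H) = -3
b(k) = -2317/120 (b(k) = -(77/60 - 112/(-3))/2 = -(77*(1/60) - 112*(-⅓))/2 = -(77/60 + 112/3)/2 = -½*2317/60 = -2317/120)
(b(26) + F(137))*(27415 + 38288) = (-2317/120 + 137)*(27415 + 38288) = (14123/120)*65703 = 309307823/40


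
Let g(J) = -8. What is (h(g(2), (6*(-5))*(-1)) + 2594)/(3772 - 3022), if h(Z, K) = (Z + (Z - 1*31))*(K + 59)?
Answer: -1589/750 ≈ -2.1187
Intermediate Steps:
h(Z, K) = (-31 + 2*Z)*(59 + K) (h(Z, K) = (Z + (Z - 31))*(59 + K) = (Z + (-31 + Z))*(59 + K) = (-31 + 2*Z)*(59 + K))
(h(g(2), (6*(-5))*(-1)) + 2594)/(3772 - 3022) = ((-1829 - 31*6*(-5)*(-1) + 118*(-8) + 2*((6*(-5))*(-1))*(-8)) + 2594)/(3772 - 3022) = ((-1829 - (-930)*(-1) - 944 + 2*(-30*(-1))*(-8)) + 2594)/750 = ((-1829 - 31*30 - 944 + 2*30*(-8)) + 2594)*(1/750) = ((-1829 - 930 - 944 - 480) + 2594)*(1/750) = (-4183 + 2594)*(1/750) = -1589*1/750 = -1589/750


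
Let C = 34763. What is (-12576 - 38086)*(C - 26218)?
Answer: -432906790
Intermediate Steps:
(-12576 - 38086)*(C - 26218) = (-12576 - 38086)*(34763 - 26218) = -50662*8545 = -432906790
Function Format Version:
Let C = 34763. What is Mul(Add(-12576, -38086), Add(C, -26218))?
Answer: -432906790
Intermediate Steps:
Mul(Add(-12576, -38086), Add(C, -26218)) = Mul(Add(-12576, -38086), Add(34763, -26218)) = Mul(-50662, 8545) = -432906790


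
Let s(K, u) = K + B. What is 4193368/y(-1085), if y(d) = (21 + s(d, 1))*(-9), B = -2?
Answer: 2096684/4797 ≈ 437.08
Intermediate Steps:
s(K, u) = -2 + K (s(K, u) = K - 2 = -2 + K)
y(d) = -171 - 9*d (y(d) = (21 + (-2 + d))*(-9) = (19 + d)*(-9) = -171 - 9*d)
4193368/y(-1085) = 4193368/(-171 - 9*(-1085)) = 4193368/(-171 + 9765) = 4193368/9594 = 4193368*(1/9594) = 2096684/4797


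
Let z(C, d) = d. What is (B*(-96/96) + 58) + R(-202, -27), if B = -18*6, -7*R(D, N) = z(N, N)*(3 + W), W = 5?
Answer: 1378/7 ≈ 196.86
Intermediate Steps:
R(D, N) = -8*N/7 (R(D, N) = -N*(3 + 5)/7 = -N*8/7 = -8*N/7)
B = -108
(B*(-96/96) + 58) + R(-202, -27) = (-(-10368)/96 + 58) - 8/7*(-27) = (-(-10368)/96 + 58) + 216/7 = (-108*(-1) + 58) + 216/7 = (108 + 58) + 216/7 = 166 + 216/7 = 1378/7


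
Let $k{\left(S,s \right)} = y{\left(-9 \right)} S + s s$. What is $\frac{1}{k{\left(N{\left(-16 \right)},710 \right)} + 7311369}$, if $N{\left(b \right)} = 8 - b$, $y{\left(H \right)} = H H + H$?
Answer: $\frac{1}{7817197} \approx 1.2792 \cdot 10^{-7}$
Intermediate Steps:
$y{\left(H \right)} = H + H^{2}$ ($y{\left(H \right)} = H^{2} + H = H + H^{2}$)
$k{\left(S,s \right)} = s^{2} + 72 S$ ($k{\left(S,s \right)} = - 9 \left(1 - 9\right) S + s s = \left(-9\right) \left(-8\right) S + s^{2} = 72 S + s^{2} = s^{2} + 72 S$)
$\frac{1}{k{\left(N{\left(-16 \right)},710 \right)} + 7311369} = \frac{1}{\left(710^{2} + 72 \left(8 - -16\right)\right) + 7311369} = \frac{1}{\left(504100 + 72 \left(8 + 16\right)\right) + 7311369} = \frac{1}{\left(504100 + 72 \cdot 24\right) + 7311369} = \frac{1}{\left(504100 + 1728\right) + 7311369} = \frac{1}{505828 + 7311369} = \frac{1}{7817197}$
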